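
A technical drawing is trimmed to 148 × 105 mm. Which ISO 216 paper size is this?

A6 (105 × 148 mm)

Aspect ratio 148/105 ≈ 1.410 — close to the ISO √2 ≈ 1.414.
In the A-series (A0 area = 1 m²): A6 = 105 × 148 mm.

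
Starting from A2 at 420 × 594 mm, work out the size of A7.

74 × 105 mm

A3: ⌊594/2⌋ × 420 = 297 × 420 mm
A4: ⌊420/2⌋ × 297 = 210 × 297 mm
A5: ⌊297/2⌋ × 210 = 148 × 210 mm
A6: ⌊210/2⌋ × 148 = 105 × 148 mm
A7: ⌊148/2⌋ × 105 = 74 × 105 mm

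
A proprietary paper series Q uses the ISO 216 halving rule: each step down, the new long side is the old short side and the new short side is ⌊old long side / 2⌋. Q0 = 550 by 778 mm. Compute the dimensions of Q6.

68 × 97 mm

Q1 = 389 × 550 mm (from Q0 by 1 halving).
Q2: ⌊550/2⌋ × 389 = 275 × 389 mm
Q3: ⌊389/2⌋ × 275 = 194 × 275 mm
Q4: ⌊275/2⌋ × 194 = 137 × 194 mm
Q5: ⌊194/2⌋ × 137 = 97 × 137 mm
Q6: ⌊137/2⌋ × 97 = 68 × 97 mm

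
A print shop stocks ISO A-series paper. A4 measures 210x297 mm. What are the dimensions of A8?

A5: ⌊297/2⌋ × 210 = 148 × 210 mm
A6: ⌊210/2⌋ × 148 = 105 × 148 mm
A7: ⌊148/2⌋ × 105 = 74 × 105 mm
A8: ⌊105/2⌋ × 74 = 52 × 74 mm

52 × 74 mm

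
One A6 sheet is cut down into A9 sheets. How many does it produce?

Each ISO step halves the sheet: 1 × A6 → 2 × A7 → 4 × A8 → 8 × A9
From A6 to A9 is 3 halving steps: 2^3 = 8.

8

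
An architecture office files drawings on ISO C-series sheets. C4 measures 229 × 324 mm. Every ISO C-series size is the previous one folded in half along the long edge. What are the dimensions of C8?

57 × 81 mm

C5: ⌊324/2⌋ × 229 = 162 × 229 mm
C6: ⌊229/2⌋ × 162 = 114 × 162 mm
C7: ⌊162/2⌋ × 114 = 81 × 114 mm
C8: ⌊114/2⌋ × 81 = 57 × 81 mm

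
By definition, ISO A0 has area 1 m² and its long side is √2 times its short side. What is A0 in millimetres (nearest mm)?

Let the short side be w mm. Then the long side is w√2 and w · w√2 = 10⁶ mm².
w² = 10⁶/√2, so w = 1000 / 2^(1/4) ≈ 840.9 mm; long side = 1000 · 2^(1/4) ≈ 1189.2 mm.

841 × 1189 mm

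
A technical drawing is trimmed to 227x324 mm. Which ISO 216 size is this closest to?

Aspect ratio 324/227 ≈ 1.427 — close to the ISO √2 ≈ 1.414.
In the C-series (envelope sizes, between A and B): C4 = 229 × 324 mm.
Off by 2 mm total — nearest standard size.

C4 (229 × 324 mm)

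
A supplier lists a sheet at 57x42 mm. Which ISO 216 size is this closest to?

Aspect ratio 57/42 ≈ 1.357 (ISO target is √2 ≈ 1.414).
In the C-series (envelope sizes, between A and B): C9 = 40 × 57 mm.
Off by 2 mm total — nearest standard size.

C9 (40 × 57 mm)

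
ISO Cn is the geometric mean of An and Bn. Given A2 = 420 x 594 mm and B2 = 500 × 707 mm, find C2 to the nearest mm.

458 × 648 mm

Short side: √(420 · 500) = √210000 ≈ 458.3 → 458 mm
Long side: √(594 · 707) = √419958 ≈ 648.0 → 648 mm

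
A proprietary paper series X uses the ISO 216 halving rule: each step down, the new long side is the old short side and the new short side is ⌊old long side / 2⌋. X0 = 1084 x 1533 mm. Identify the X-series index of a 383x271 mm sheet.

X4

X0: 1084 × 1533 mm
X1: 766 × 1084 mm
X2: 542 × 766 mm
X3: 383 × 542 mm
X4: 271 × 383 mm
X5: 191 × 271 mm
→ matches X4.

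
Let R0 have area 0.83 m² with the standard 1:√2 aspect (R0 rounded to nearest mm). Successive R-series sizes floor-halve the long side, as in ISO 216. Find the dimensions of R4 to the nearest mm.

191 × 270 mm

Let R0's short side be w mm. w · w√2 = 0.83 m² = 830,000 mm², so w ≈ 766.1 mm and w√2 ≈ 1083.4 mm → R0 = 766 × 1083 mm.
R1: ⌊1083/2⌋ × 766 = 541 × 766 mm
R2: ⌊766/2⌋ × 541 = 383 × 541 mm
R3: ⌊541/2⌋ × 383 = 270 × 383 mm
R4: ⌊383/2⌋ × 270 = 191 × 270 mm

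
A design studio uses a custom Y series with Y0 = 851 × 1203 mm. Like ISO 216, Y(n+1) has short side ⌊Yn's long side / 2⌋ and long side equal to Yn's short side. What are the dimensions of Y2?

425 × 601 mm

Y1: ⌊1203/2⌋ × 851 = 601 × 851 mm
Y2: ⌊851/2⌋ × 601 = 425 × 601 mm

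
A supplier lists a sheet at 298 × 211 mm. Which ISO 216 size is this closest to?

A4 (210 × 297 mm)

Aspect ratio 298/211 ≈ 1.412 — close to the ISO √2 ≈ 1.414.
In the A-series (A0 area = 1 m²): A4 = 210 × 297 mm.
Off by 2 mm total — nearest standard size.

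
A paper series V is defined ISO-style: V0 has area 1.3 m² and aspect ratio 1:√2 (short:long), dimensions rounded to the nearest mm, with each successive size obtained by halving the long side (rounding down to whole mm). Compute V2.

Let V0's short side be w mm. w · w√2 = 1.3 m² = 1,300,000 mm², so w ≈ 958.8 mm and w√2 ≈ 1355.9 mm → V0 = 959 × 1356 mm.
V1: ⌊1356/2⌋ × 959 = 678 × 959 mm
V2: ⌊959/2⌋ × 678 = 479 × 678 mm

479 × 678 mm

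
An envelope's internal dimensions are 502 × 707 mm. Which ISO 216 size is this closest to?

Aspect ratio 707/502 ≈ 1.408 — close to the ISO √2 ≈ 1.414.
In the B-series (B0 = 1000 × 1414 mm): B2 = 500 × 707 mm.
Off by 2 mm total — nearest standard size.

B2 (500 × 707 mm)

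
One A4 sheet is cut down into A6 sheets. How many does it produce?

A4 = 210 × 297 mm; A6 = 105 × 148 mm.
Each halving step doubles the count; 2 steps from A4 to A6.
2^2 = 4.

4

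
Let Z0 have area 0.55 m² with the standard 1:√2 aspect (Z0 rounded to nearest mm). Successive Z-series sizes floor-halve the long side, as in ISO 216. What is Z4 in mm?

156 × 220 mm

Let Z0's short side be w mm. w · w√2 = 0.55 m² = 550,000 mm², so w ≈ 623.6 mm and w√2 ≈ 881.9 mm → Z0 = 624 × 882 mm.
Z1: ⌊882/2⌋ × 624 = 441 × 624 mm
Z2: ⌊624/2⌋ × 441 = 312 × 441 mm
Z3: ⌊441/2⌋ × 312 = 220 × 312 mm
Z4: ⌊312/2⌋ × 220 = 156 × 220 mm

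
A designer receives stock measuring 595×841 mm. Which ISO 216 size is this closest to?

Aspect ratio 841/595 ≈ 1.413 — close to the ISO √2 ≈ 1.414.
In the A-series (A0 area = 1 m²): A1 = 594 × 841 mm.
Off by 1 mm total — nearest standard size.

A1 (594 × 841 mm)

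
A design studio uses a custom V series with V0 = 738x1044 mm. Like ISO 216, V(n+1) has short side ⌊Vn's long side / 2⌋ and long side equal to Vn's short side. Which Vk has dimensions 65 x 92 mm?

V7

V0: 738 × 1044 mm
V1: 522 × 738 mm
V2: 369 × 522 mm
V3: 261 × 369 mm
V4: 184 × 261 mm
V5: 130 × 184 mm
V6: 92 × 130 mm
V7: 65 × 92 mm
V8: 46 × 65 mm
→ matches V7.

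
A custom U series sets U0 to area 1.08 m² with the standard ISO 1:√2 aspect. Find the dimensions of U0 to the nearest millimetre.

874 × 1236 mm

Let the short side be w mm. Then w · w√2 = 1.08 m² = 1,080,000 mm².
w² = 1,080,000/√2, so w ≈ 873.9 mm; long side = w√2 ≈ 1235.9 mm.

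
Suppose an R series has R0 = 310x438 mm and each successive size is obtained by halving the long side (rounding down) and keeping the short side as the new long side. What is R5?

R1: ⌊438/2⌋ × 310 = 219 × 310 mm
R2: ⌊310/2⌋ × 219 = 155 × 219 mm
R3: ⌊219/2⌋ × 155 = 109 × 155 mm
R4: ⌊155/2⌋ × 109 = 77 × 109 mm
R5: ⌊109/2⌋ × 77 = 54 × 77 mm

54 × 77 mm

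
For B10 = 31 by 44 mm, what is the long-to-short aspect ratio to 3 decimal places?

1.419

44 / 31 = 1.419
ISO 216 targets √2 ≈ 1.414; the +0.005 deviation is from mm rounding.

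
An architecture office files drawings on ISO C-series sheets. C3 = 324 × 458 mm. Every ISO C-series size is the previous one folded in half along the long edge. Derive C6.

C4: ⌊458/2⌋ × 324 = 229 × 324 mm
C5: ⌊324/2⌋ × 229 = 162 × 229 mm
C6: ⌊229/2⌋ × 162 = 114 × 162 mm

114 × 162 mm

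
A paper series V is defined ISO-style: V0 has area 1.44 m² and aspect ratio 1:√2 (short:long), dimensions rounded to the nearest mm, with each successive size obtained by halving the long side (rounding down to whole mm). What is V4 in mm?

252 × 356 mm

Let V0's short side be w mm. w · w√2 = 1.44 m² = 1,440,000 mm², so w ≈ 1009.1 mm and w√2 ≈ 1427.0 mm → V0 = 1009 × 1427 mm.
V1: ⌊1427/2⌋ × 1009 = 713 × 1009 mm
V2: ⌊1009/2⌋ × 713 = 504 × 713 mm
V3: ⌊713/2⌋ × 504 = 356 × 504 mm
V4: ⌊504/2⌋ × 356 = 252 × 356 mm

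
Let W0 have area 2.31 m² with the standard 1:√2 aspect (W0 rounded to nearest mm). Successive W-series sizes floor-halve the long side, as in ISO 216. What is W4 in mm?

Let W0's short side be w mm. w · w√2 = 2.31 m² = 2,310,000 mm², so w ≈ 1278.1 mm and w√2 ≈ 1807.4 mm → W0 = 1278 × 1807 mm.
W1: ⌊1807/2⌋ × 1278 = 903 × 1278 mm
W2: ⌊1278/2⌋ × 903 = 639 × 903 mm
W3: ⌊903/2⌋ × 639 = 451 × 639 mm
W4: ⌊639/2⌋ × 451 = 319 × 451 mm

319 × 451 mm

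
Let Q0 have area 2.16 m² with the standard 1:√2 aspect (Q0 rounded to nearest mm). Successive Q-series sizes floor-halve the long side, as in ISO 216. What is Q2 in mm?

618 × 874 mm

Let Q0's short side be w mm. w · w√2 = 2.16 m² = 2,160,000 mm², so w ≈ 1235.9 mm and w√2 ≈ 1747.8 mm → Q0 = 1236 × 1748 mm.
Q1: ⌊1748/2⌋ × 1236 = 874 × 1236 mm
Q2: ⌊1236/2⌋ × 874 = 618 × 874 mm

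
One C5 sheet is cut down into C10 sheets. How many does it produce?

32

Each ISO step halves the sheet: 1 × C5 → 2 × C6 → 4 × C7 → 8 × C8 → …
From C5 to C10 is 5 halving steps: 2^5 = 32.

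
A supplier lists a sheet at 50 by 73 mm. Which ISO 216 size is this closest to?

A8 (52 × 74 mm)

Aspect ratio 73/50 ≈ 1.460 (ISO target is √2 ≈ 1.414).
In the A-series (A0 area = 1 m²): A8 = 52 × 74 mm.
Off by 3 mm total — nearest standard size.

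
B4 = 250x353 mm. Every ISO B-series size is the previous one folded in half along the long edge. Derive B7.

88 × 125 mm

B5: ⌊353/2⌋ × 250 = 176 × 250 mm
B6: ⌊250/2⌋ × 176 = 125 × 176 mm
B7: ⌊176/2⌋ × 125 = 88 × 125 mm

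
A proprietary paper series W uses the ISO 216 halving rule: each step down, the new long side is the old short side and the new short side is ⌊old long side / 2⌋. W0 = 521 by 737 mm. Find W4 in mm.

130 × 184 mm

W1: ⌊737/2⌋ × 521 = 368 × 521 mm
W2: ⌊521/2⌋ × 368 = 260 × 368 mm
W3: ⌊368/2⌋ × 260 = 184 × 260 mm
W4: ⌊260/2⌋ × 184 = 130 × 184 mm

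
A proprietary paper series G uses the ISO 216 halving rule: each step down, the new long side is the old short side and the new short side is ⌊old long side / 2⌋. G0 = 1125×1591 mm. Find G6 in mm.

G1 = 795 × 1125 mm (from G0 by 1 halving).
G2: ⌊1125/2⌋ × 795 = 562 × 795 mm
G3: ⌊795/2⌋ × 562 = 397 × 562 mm
G4: ⌊562/2⌋ × 397 = 281 × 397 mm
G5: ⌊397/2⌋ × 281 = 198 × 281 mm
G6: ⌊281/2⌋ × 198 = 140 × 198 mm

140 × 198 mm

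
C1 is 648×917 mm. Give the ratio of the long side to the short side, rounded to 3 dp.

917 / 648 = 1.415
Matches √2 ≈ 1.414 — the ISO 216 defining ratio.

1.415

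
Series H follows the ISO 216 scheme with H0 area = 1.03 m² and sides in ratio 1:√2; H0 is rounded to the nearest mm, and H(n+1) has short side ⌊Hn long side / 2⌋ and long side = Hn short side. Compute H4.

Let H0's short side be w mm. w · w√2 = 1.03 m² = 1,030,000 mm², so w ≈ 853.4 mm and w√2 ≈ 1206.9 mm → H0 = 853 × 1207 mm.
H1: ⌊1207/2⌋ × 853 = 603 × 853 mm
H2: ⌊853/2⌋ × 603 = 426 × 603 mm
H3: ⌊603/2⌋ × 426 = 301 × 426 mm
H4: ⌊426/2⌋ × 301 = 213 × 301 mm

213 × 301 mm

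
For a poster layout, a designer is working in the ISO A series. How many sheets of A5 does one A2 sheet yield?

A2 = 420 × 594 mm; A5 = 148 × 210 mm.
Each halving step doubles the count; 3 steps from A2 to A5.
2^3 = 8.

8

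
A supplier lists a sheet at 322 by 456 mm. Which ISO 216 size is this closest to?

C3 (324 × 458 mm)

Aspect ratio 456/322 ≈ 1.416 — close to the ISO √2 ≈ 1.414.
In the C-series (envelope sizes, between A and B): C3 = 324 × 458 mm.
Off by 4 mm total — nearest standard size.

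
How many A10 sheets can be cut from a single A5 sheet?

32

A5 = 148 × 210 mm; A10 = 26 × 37 mm.
Each halving step doubles the count; 5 steps from A5 to A10.
2^5 = 32.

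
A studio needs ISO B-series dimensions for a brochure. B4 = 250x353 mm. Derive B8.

62 × 88 mm

B5: ⌊353/2⌋ × 250 = 176 × 250 mm
B6: ⌊250/2⌋ × 176 = 125 × 176 mm
B7: ⌊176/2⌋ × 125 = 88 × 125 mm
B8: ⌊125/2⌋ × 88 = 62 × 88 mm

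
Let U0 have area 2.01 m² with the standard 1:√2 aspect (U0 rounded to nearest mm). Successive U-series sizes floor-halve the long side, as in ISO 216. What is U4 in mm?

298 × 421 mm

Let U0's short side be w mm. w · w√2 = 2.01 m² = 2,010,000 mm², so w ≈ 1192.2 mm and w√2 ≈ 1686.0 mm → U0 = 1192 × 1686 mm.
U1: ⌊1686/2⌋ × 1192 = 843 × 1192 mm
U2: ⌊1192/2⌋ × 843 = 596 × 843 mm
U3: ⌊843/2⌋ × 596 = 421 × 596 mm
U4: ⌊596/2⌋ × 421 = 298 × 421 mm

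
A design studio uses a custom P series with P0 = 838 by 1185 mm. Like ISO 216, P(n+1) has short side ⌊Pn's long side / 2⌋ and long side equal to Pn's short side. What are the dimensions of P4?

209 × 296 mm

P1: ⌊1185/2⌋ × 838 = 592 × 838 mm
P2: ⌊838/2⌋ × 592 = 419 × 592 mm
P3: ⌊592/2⌋ × 419 = 296 × 419 mm
P4: ⌊419/2⌋ × 296 = 209 × 296 mm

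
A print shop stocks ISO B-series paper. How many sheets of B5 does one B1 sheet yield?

Each ISO step halves the sheet: 1 × B1 → 2 × B2 → 4 × B3 → 8 × B4 → …
From B1 to B5 is 4 halving steps: 2^4 = 16.

16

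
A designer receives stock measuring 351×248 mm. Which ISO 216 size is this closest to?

B4 (250 × 353 mm)

Aspect ratio 351/248 ≈ 1.415 — close to the ISO √2 ≈ 1.414.
In the B-series (B0 = 1000 × 1414 mm): B4 = 250 × 353 mm.
Off by 4 mm total — nearest standard size.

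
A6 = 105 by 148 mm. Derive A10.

A7: ⌊148/2⌋ × 105 = 74 × 105 mm
A8: ⌊105/2⌋ × 74 = 52 × 74 mm
A9: ⌊74/2⌋ × 52 = 37 × 52 mm
A10: ⌊52/2⌋ × 37 = 26 × 37 mm

26 × 37 mm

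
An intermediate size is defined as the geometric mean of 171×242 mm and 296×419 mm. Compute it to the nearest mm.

225 × 318 mm

Short side: √(171 · 296) = √50616 ≈ 225.0 → 225 mm
Long side: √(242 · 419) = √101398 ≈ 318.4 → 318 mm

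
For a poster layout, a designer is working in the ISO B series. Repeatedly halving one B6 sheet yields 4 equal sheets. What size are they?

B8

4 = 2^2, so 2 halving steps.
B6 → B7 → … → B8 after 2 steps.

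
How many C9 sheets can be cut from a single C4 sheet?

32

Each ISO step halves the sheet: 1 × C4 → 2 × C5 → 4 × C6 → 8 × C7 → …
From C4 to C9 is 5 halving steps: 2^5 = 32.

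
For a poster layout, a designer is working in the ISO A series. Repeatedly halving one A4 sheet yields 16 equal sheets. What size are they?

A8

16 = 2^4, so 4 halving steps.
A4 → A5 → … → A8 after 4 steps.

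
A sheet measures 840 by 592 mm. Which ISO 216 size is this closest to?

Aspect ratio 840/592 ≈ 1.419 — close to the ISO √2 ≈ 1.414.
In the A-series (A0 area = 1 m²): A1 = 594 × 841 mm.
Off by 3 mm total — nearest standard size.

A1 (594 × 841 mm)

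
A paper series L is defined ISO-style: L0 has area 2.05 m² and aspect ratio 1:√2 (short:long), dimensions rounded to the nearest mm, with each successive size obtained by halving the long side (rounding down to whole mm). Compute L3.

Let L0's short side be w mm. w · w√2 = 2.05 m² = 2,050,000 mm², so w ≈ 1204.0 mm and w√2 ≈ 1702.7 mm → L0 = 1204 × 1703 mm.
L1: ⌊1703/2⌋ × 1204 = 851 × 1204 mm
L2: ⌊1204/2⌋ × 851 = 602 × 851 mm
L3: ⌊851/2⌋ × 602 = 425 × 602 mm

425 × 602 mm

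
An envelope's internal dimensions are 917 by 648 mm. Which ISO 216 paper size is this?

Aspect ratio 917/648 ≈ 1.415 — close to the ISO √2 ≈ 1.414.
In the C-series (envelope sizes, between A and B): C1 = 648 × 917 mm.

C1 (648 × 917 mm)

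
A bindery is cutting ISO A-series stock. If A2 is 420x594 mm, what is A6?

A3: ⌊594/2⌋ × 420 = 297 × 420 mm
A4: ⌊420/2⌋ × 297 = 210 × 297 mm
A5: ⌊297/2⌋ × 210 = 148 × 210 mm
A6: ⌊210/2⌋ × 148 = 105 × 148 mm

105 × 148 mm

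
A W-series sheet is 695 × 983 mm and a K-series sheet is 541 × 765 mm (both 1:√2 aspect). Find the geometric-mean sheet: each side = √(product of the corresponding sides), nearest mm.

Short side: √(695 · 541) = √375995 ≈ 613.2 → 613 mm
Long side: √(983 · 765) = √751995 ≈ 867.2 → 867 mm

613 × 867 mm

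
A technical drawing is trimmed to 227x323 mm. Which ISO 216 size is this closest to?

C4 (229 × 324 mm)

Aspect ratio 323/227 ≈ 1.423 — close to the ISO √2 ≈ 1.414.
In the C-series (envelope sizes, between A and B): C4 = 229 × 324 mm.
Off by 3 mm total — nearest standard size.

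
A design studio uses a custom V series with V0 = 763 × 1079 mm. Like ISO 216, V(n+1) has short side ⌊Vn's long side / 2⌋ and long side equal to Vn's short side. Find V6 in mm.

V1: ⌊1079/2⌋ × 763 = 539 × 763 mm
V2: ⌊763/2⌋ × 539 = 381 × 539 mm
V3: ⌊539/2⌋ × 381 = 269 × 381 mm
V4: ⌊381/2⌋ × 269 = 190 × 269 mm
V5: ⌊269/2⌋ × 190 = 134 × 190 mm
V6: ⌊190/2⌋ × 134 = 95 × 134 mm

95 × 134 mm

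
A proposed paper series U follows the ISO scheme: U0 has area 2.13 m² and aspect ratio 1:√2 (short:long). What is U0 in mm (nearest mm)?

Let the short side be w mm. Then w · w√2 = 2.13 m² = 2,130,000 mm².
w² = 2,130,000/√2, so w ≈ 1227.2 mm; long side = w√2 ≈ 1735.6 mm.

1227 × 1736 mm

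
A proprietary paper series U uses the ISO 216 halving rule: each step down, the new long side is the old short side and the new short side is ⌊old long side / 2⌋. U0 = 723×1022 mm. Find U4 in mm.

180 × 255 mm

U1: ⌊1022/2⌋ × 723 = 511 × 723 mm
U2: ⌊723/2⌋ × 511 = 361 × 511 mm
U3: ⌊511/2⌋ × 361 = 255 × 361 mm
U4: ⌊361/2⌋ × 255 = 180 × 255 mm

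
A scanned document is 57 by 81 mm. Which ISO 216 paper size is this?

Aspect ratio 81/57 ≈ 1.421 — close to the ISO √2 ≈ 1.414.
In the C-series (envelope sizes, between A and B): C8 = 57 × 81 mm.

C8 (57 × 81 mm)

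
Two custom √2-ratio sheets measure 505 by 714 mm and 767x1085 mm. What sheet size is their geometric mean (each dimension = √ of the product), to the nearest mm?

Short side: √(505 · 767) = √387335 ≈ 622.4 → 622 mm
Long side: √(714 · 1085) = √774690 ≈ 880.2 → 880 mm

622 × 880 mm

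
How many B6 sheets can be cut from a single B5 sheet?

Each ISO step halves the sheet: 1 × B5 → 2 × B6
From B5 to B6 is 1 halving step: 2^1 = 2.

2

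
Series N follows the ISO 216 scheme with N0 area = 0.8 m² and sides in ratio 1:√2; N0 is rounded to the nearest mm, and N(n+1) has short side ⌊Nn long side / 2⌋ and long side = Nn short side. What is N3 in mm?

266 × 376 mm

Let N0's short side be w mm. w · w√2 = 0.8 m² = 800,000 mm², so w ≈ 752.1 mm and w√2 ≈ 1063.7 mm → N0 = 752 × 1064 mm.
N1: ⌊1064/2⌋ × 752 = 532 × 752 mm
N2: ⌊752/2⌋ × 532 = 376 × 532 mm
N3: ⌊532/2⌋ × 376 = 266 × 376 mm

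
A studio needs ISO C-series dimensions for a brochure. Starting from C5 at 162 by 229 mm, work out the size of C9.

40 × 57 mm

C6: ⌊229/2⌋ × 162 = 114 × 162 mm
C7: ⌊162/2⌋ × 114 = 81 × 114 mm
C8: ⌊114/2⌋ × 81 = 57 × 81 mm
C9: ⌊81/2⌋ × 57 = 40 × 57 mm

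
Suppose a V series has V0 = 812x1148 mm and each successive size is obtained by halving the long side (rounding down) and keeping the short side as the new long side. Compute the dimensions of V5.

V1: ⌊1148/2⌋ × 812 = 574 × 812 mm
V2: ⌊812/2⌋ × 574 = 406 × 574 mm
V3: ⌊574/2⌋ × 406 = 287 × 406 mm
V4: ⌊406/2⌋ × 287 = 203 × 287 mm
V5: ⌊287/2⌋ × 203 = 143 × 203 mm

143 × 203 mm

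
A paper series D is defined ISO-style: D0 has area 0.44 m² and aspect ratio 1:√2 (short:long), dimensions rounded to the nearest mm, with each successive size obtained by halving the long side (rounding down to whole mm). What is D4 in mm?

139 × 197 mm

Let D0's short side be w mm. w · w√2 = 0.44 m² = 440,000 mm², so w ≈ 557.8 mm and w√2 ≈ 788.8 mm → D0 = 558 × 789 mm.
D1: ⌊789/2⌋ × 558 = 394 × 558 mm
D2: ⌊558/2⌋ × 394 = 279 × 394 mm
D3: ⌊394/2⌋ × 279 = 197 × 279 mm
D4: ⌊279/2⌋ × 197 = 139 × 197 mm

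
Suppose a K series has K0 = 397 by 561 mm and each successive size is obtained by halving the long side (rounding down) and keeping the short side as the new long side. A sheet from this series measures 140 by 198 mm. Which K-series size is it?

K0: 397 × 561 mm
K1: 280 × 397 mm
K2: 198 × 280 mm
K3: 140 × 198 mm
K4: 99 × 140 mm
→ matches K3.

K3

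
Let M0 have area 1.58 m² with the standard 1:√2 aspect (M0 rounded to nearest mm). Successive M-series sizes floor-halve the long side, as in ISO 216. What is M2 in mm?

528 × 747 mm

Let M0's short side be w mm. w · w√2 = 1.58 m² = 1,580,000 mm², so w ≈ 1057.0 mm and w√2 ≈ 1494.8 mm → M0 = 1057 × 1495 mm.
M1: ⌊1495/2⌋ × 1057 = 747 × 1057 mm
M2: ⌊1057/2⌋ × 747 = 528 × 747 mm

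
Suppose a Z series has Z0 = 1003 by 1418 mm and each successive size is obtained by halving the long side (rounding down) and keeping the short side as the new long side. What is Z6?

125 × 177 mm

Z1 = 709 × 1003 mm (from Z0 by 1 halving).
Z2: ⌊1003/2⌋ × 709 = 501 × 709 mm
Z3: ⌊709/2⌋ × 501 = 354 × 501 mm
Z4: ⌊501/2⌋ × 354 = 250 × 354 mm
Z5: ⌊354/2⌋ × 250 = 177 × 250 mm
Z6: ⌊250/2⌋ × 177 = 125 × 177 mm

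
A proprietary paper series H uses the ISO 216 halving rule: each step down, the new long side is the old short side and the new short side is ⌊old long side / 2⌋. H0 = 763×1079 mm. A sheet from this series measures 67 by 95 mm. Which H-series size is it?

H7

H0: 763 × 1079 mm
H1: 539 × 763 mm
H2: 381 × 539 mm
H3: 269 × 381 mm
H4: 190 × 269 mm
H5: 134 × 190 mm
H6: 95 × 134 mm
H7: 67 × 95 mm
H8: 47 × 67 mm
→ matches H7.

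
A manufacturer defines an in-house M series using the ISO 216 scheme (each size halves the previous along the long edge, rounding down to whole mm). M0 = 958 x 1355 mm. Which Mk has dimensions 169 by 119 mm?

M0: 958 × 1355 mm
M1: 677 × 958 mm
M2: 479 × 677 mm
M3: 338 × 479 mm
M4: 239 × 338 mm
M5: 169 × 239 mm
M6: 119 × 169 mm
M7: 84 × 119 mm
→ matches M6.

M6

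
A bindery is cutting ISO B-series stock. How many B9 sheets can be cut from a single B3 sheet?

Each ISO step halves the sheet: 1 × B3 → 2 × B4 → 4 × B5 → 8 × B6 → …
From B3 to B9 is 6 halving steps: 2^6 = 64.

64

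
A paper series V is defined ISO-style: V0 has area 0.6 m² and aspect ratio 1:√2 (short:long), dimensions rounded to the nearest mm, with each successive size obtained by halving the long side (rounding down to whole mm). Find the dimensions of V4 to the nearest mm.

Let V0's short side be w mm. w · w√2 = 0.6 m² = 600,000 mm², so w ≈ 651.4 mm and w√2 ≈ 921.2 mm → V0 = 651 × 921 mm.
V1: ⌊921/2⌋ × 651 = 460 × 651 mm
V2: ⌊651/2⌋ × 460 = 325 × 460 mm
V3: ⌊460/2⌋ × 325 = 230 × 325 mm
V4: ⌊325/2⌋ × 230 = 162 × 230 mm

162 × 230 mm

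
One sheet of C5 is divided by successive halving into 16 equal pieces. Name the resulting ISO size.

16 = 2^4, so 4 halving steps.
C5 → C6 → … → C9 after 4 steps.

C9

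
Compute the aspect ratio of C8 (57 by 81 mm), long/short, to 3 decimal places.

81 / 57 = 1.421
ISO 216 targets √2 ≈ 1.414; the +0.007 deviation is from mm rounding.

1.421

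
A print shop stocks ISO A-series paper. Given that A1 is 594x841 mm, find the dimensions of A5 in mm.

148 × 210 mm

A2: ⌊841/2⌋ × 594 = 420 × 594 mm
A3: ⌊594/2⌋ × 420 = 297 × 420 mm
A4: ⌊420/2⌋ × 297 = 210 × 297 mm
A5: ⌊297/2⌋ × 210 = 148 × 210 mm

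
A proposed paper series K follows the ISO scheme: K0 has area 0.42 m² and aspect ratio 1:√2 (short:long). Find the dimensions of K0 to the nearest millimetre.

Let the short side be w mm. Then w · w√2 = 0.42 m² = 420,000 mm².
w² = 420,000/√2, so w ≈ 545.0 mm; long side = w√2 ≈ 770.7 mm.

545 × 771 mm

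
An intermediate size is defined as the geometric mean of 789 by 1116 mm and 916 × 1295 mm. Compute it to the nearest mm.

Short side: √(789 · 916) = √722724 ≈ 850.1 → 850 mm
Long side: √(1116 · 1295) = √1445220 ≈ 1202.2 → 1202 mm

850 × 1202 mm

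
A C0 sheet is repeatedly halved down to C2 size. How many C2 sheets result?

4

C0 = 917 × 1297 mm; C2 = 458 × 648 mm.
Each halving step doubles the count; 2 steps from C0 to C2.
2^2 = 4.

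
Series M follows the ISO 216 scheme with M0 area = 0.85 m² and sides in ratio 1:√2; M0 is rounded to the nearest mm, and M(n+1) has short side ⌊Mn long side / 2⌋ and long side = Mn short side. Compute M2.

387 × 548 mm

Let M0's short side be w mm. w · w√2 = 0.85 m² = 850,000 mm², so w ≈ 775.3 mm and w√2 ≈ 1096.4 mm → M0 = 775 × 1096 mm.
M1: ⌊1096/2⌋ × 775 = 548 × 775 mm
M2: ⌊775/2⌋ × 548 = 387 × 548 mm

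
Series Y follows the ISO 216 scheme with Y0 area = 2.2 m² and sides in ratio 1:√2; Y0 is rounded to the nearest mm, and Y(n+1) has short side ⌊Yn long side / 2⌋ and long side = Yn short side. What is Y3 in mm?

Let Y0's short side be w mm. w · w√2 = 2.2 m² = 2,200,000 mm², so w ≈ 1247.3 mm and w√2 ≈ 1763.9 mm → Y0 = 1247 × 1764 mm.
Y1: ⌊1764/2⌋ × 1247 = 882 × 1247 mm
Y2: ⌊1247/2⌋ × 882 = 623 × 882 mm
Y3: ⌊882/2⌋ × 623 = 441 × 623 mm

441 × 623 mm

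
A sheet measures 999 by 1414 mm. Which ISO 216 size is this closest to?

B0 (1000 × 1414 mm)

Aspect ratio 1414/999 ≈ 1.415 — close to the ISO √2 ≈ 1.414.
In the B-series (B0 = 1000 × 1414 mm): B0 = 1000 × 1414 mm.
Off by 1 mm total — nearest standard size.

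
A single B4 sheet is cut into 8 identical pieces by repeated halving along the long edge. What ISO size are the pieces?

B7

8 = 2^3, so 3 halving steps.
B4 → B5 → … → B7 after 3 steps.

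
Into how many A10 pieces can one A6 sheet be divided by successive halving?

Each ISO step halves the sheet: 1 × A6 → 2 × A7 → 4 × A8 → 8 × A9 → …
From A6 to A10 is 4 halving steps: 2^4 = 16.

16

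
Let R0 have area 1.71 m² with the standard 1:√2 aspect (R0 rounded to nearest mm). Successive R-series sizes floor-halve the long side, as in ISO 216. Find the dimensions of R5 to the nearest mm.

Let R0's short side be w mm. w · w√2 = 1.71 m² = 1,710,000 mm², so w ≈ 1099.6 mm and w√2 ≈ 1555.1 mm → R0 = 1100 × 1555 mm.
R1: ⌊1555/2⌋ × 1100 = 777 × 1100 mm
R2: ⌊1100/2⌋ × 777 = 550 × 777 mm
R3: ⌊777/2⌋ × 550 = 388 × 550 mm
R4: ⌊550/2⌋ × 388 = 275 × 388 mm
R5: ⌊388/2⌋ × 275 = 194 × 275 mm

194 × 275 mm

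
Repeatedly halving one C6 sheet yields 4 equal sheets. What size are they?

C8

4 = 2^2, so 2 halving steps.
C6 → C7 → … → C8 after 2 steps.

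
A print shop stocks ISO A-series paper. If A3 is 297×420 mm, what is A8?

A4: ⌊420/2⌋ × 297 = 210 × 297 mm
A5: ⌊297/2⌋ × 210 = 148 × 210 mm
A6: ⌊210/2⌋ × 148 = 105 × 148 mm
A7: ⌊148/2⌋ × 105 = 74 × 105 mm
A8: ⌊105/2⌋ × 74 = 52 × 74 mm

52 × 74 mm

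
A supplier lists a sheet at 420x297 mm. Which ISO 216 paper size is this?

A3 (297 × 420 mm)

Aspect ratio 420/297 ≈ 1.414 — close to the ISO √2 ≈ 1.414.
In the A-series (A0 area = 1 m²): A3 = 297 × 420 mm.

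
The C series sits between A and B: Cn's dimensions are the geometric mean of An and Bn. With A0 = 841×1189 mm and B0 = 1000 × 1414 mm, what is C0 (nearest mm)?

917 × 1297 mm

Short side: √(841 · 1000) = √841000 ≈ 917.1 → 917 mm
Long side: √(1189 · 1414) = √1681246 ≈ 1296.6 → 1297 mm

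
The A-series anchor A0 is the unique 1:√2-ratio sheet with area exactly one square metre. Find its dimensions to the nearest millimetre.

Let the short side be w mm. Then the long side is w√2 and w · w√2 = 10⁶ mm².
w² = 10⁶/√2, so w = 1000 / 2^(1/4) ≈ 840.9 mm; long side = 1000 · 2^(1/4) ≈ 1189.2 mm.

841 × 1189 mm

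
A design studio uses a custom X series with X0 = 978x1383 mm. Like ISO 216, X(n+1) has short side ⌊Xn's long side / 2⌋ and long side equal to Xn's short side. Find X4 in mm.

244 × 345 mm

X1: ⌊1383/2⌋ × 978 = 691 × 978 mm
X2: ⌊978/2⌋ × 691 = 489 × 691 mm
X3: ⌊691/2⌋ × 489 = 345 × 489 mm
X4: ⌊489/2⌋ × 345 = 244 × 345 mm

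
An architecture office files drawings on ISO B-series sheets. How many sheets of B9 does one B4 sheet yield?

Each ISO step halves the sheet: 1 × B4 → 2 × B5 → 4 × B6 → 8 × B7 → …
From B4 to B9 is 5 halving steps: 2^5 = 32.

32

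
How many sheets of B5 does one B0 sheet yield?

32

Each ISO step halves the sheet: 1 × B0 → 2 × B1 → 4 × B2 → 8 × B3 → …
From B0 to B5 is 5 halving steps: 2^5 = 32.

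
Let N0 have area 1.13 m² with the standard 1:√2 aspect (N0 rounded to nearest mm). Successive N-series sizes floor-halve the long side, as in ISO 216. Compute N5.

158 × 223 mm

Let N0's short side be w mm. w · w√2 = 1.13 m² = 1,130,000 mm², so w ≈ 893.9 mm and w√2 ≈ 1264.1 mm → N0 = 894 × 1264 mm.
N1: ⌊1264/2⌋ × 894 = 632 × 894 mm
N2: ⌊894/2⌋ × 632 = 447 × 632 mm
N3: ⌊632/2⌋ × 447 = 316 × 447 mm
N4: ⌊447/2⌋ × 316 = 223 × 316 mm
N5: ⌊316/2⌋ × 223 = 158 × 223 mm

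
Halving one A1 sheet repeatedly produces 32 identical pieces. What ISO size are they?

A6

32 = 2^5, so 5 halving steps.
A1 → A2 → … → A6 after 5 steps.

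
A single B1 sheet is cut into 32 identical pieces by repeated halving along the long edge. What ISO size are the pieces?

B6

32 = 2^5, so 5 halving steps.
B1 → B2 → … → B6 after 5 steps.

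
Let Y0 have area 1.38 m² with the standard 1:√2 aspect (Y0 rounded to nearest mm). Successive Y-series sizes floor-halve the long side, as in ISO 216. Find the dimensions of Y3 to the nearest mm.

Let Y0's short side be w mm. w · w√2 = 1.38 m² = 1,380,000 mm², so w ≈ 987.8 mm and w√2 ≈ 1397.0 mm → Y0 = 988 × 1397 mm.
Y1: ⌊1397/2⌋ × 988 = 698 × 988 mm
Y2: ⌊988/2⌋ × 698 = 494 × 698 mm
Y3: ⌊698/2⌋ × 494 = 349 × 494 mm

349 × 494 mm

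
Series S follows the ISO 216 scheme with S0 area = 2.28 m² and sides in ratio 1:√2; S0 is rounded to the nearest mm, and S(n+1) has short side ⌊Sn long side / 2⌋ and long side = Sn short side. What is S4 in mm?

317 × 449 mm

Let S0's short side be w mm. w · w√2 = 2.28 m² = 2,280,000 mm², so w ≈ 1269.7 mm and w√2 ≈ 1795.7 mm → S0 = 1270 × 1796 mm.
S1: ⌊1796/2⌋ × 1270 = 898 × 1270 mm
S2: ⌊1270/2⌋ × 898 = 635 × 898 mm
S3: ⌊898/2⌋ × 635 = 449 × 635 mm
S4: ⌊635/2⌋ × 449 = 317 × 449 mm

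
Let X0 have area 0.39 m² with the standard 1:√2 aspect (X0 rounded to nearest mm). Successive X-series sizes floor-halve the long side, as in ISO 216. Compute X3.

Let X0's short side be w mm. w · w√2 = 0.39 m² = 390,000 mm², so w ≈ 525.1 mm and w√2 ≈ 742.7 mm → X0 = 525 × 743 mm.
X1: ⌊743/2⌋ × 525 = 371 × 525 mm
X2: ⌊525/2⌋ × 371 = 262 × 371 mm
X3: ⌊371/2⌋ × 262 = 185 × 262 mm

185 × 262 mm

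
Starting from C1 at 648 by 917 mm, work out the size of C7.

81 × 114 mm

C2: ⌊917/2⌋ × 648 = 458 × 648 mm
C3: ⌊648/2⌋ × 458 = 324 × 458 mm
C4: ⌊458/2⌋ × 324 = 229 × 324 mm
C5: ⌊324/2⌋ × 229 = 162 × 229 mm
C6: ⌊229/2⌋ × 162 = 114 × 162 mm
C7: ⌊162/2⌋ × 114 = 81 × 114 mm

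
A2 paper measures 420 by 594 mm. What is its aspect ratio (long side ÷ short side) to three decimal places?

594 / 420 = 1.414
Matches √2 ≈ 1.414 — the ISO 216 defining ratio.

1.414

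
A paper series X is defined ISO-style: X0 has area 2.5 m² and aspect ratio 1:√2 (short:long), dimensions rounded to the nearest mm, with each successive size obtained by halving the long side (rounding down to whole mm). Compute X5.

235 × 332 mm

Let X0's short side be w mm. w · w√2 = 2.5 m² = 2,500,000 mm², so w ≈ 1329.6 mm and w√2 ≈ 1880.3 mm → X0 = 1330 × 1880 mm.
X1: ⌊1880/2⌋ × 1330 = 940 × 1330 mm
X2: ⌊1330/2⌋ × 940 = 665 × 940 mm
X3: ⌊940/2⌋ × 665 = 470 × 665 mm
X4: ⌊665/2⌋ × 470 = 332 × 470 mm
X5: ⌊470/2⌋ × 332 = 235 × 332 mm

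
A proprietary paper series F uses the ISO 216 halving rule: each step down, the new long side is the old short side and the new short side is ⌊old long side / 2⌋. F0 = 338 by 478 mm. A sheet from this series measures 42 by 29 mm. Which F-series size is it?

F7

F0: 338 × 478 mm
F1: 239 × 338 mm
F2: 169 × 239 mm
F3: 119 × 169 mm
F4: 84 × 119 mm
F5: 59 × 84 mm
F6: 42 × 59 mm
F7: 29 × 42 mm
F8: 21 × 29 mm
→ matches F7.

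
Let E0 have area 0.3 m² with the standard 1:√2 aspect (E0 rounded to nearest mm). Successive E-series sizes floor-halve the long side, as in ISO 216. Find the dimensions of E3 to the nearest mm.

162 × 230 mm

Let E0's short side be w mm. w · w√2 = 0.3 m² = 300,000 mm², so w ≈ 460.6 mm and w√2 ≈ 651.4 mm → E0 = 461 × 651 mm.
E1: ⌊651/2⌋ × 461 = 325 × 461 mm
E2: ⌊461/2⌋ × 325 = 230 × 325 mm
E3: ⌊325/2⌋ × 230 = 162 × 230 mm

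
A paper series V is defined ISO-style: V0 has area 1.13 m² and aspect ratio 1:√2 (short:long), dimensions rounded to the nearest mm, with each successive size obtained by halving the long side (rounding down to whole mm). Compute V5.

Let V0's short side be w mm. w · w√2 = 1.13 m² = 1,130,000 mm², so w ≈ 893.9 mm and w√2 ≈ 1264.1 mm → V0 = 894 × 1264 mm.
V1: ⌊1264/2⌋ × 894 = 632 × 894 mm
V2: ⌊894/2⌋ × 632 = 447 × 632 mm
V3: ⌊632/2⌋ × 447 = 316 × 447 mm
V4: ⌊447/2⌋ × 316 = 223 × 316 mm
V5: ⌊316/2⌋ × 223 = 158 × 223 mm

158 × 223 mm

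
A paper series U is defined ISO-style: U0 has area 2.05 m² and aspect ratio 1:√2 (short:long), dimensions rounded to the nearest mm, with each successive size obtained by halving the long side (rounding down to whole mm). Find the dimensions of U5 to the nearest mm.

212 × 301 mm

Let U0's short side be w mm. w · w√2 = 2.05 m² = 2,050,000 mm², so w ≈ 1204.0 mm and w√2 ≈ 1702.7 mm → U0 = 1204 × 1703 mm.
U1: ⌊1703/2⌋ × 1204 = 851 × 1204 mm
U2: ⌊1204/2⌋ × 851 = 602 × 851 mm
U3: ⌊851/2⌋ × 602 = 425 × 602 mm
U4: ⌊602/2⌋ × 425 = 301 × 425 mm
U5: ⌊425/2⌋ × 301 = 212 × 301 mm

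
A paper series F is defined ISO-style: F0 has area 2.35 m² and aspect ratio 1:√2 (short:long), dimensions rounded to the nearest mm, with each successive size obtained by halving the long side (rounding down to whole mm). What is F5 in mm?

227 × 322 mm

Let F0's short side be w mm. w · w√2 = 2.35 m² = 2,350,000 mm², so w ≈ 1289.1 mm and w√2 ≈ 1823.0 mm → F0 = 1289 × 1823 mm.
F1: ⌊1823/2⌋ × 1289 = 911 × 1289 mm
F2: ⌊1289/2⌋ × 911 = 644 × 911 mm
F3: ⌊911/2⌋ × 644 = 455 × 644 mm
F4: ⌊644/2⌋ × 455 = 322 × 455 mm
F5: ⌊455/2⌋ × 322 = 227 × 322 mm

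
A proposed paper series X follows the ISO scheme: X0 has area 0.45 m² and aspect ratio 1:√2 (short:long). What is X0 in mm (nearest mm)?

Let the short side be w mm. Then w · w√2 = 0.45 m² = 450,000 mm².
w² = 450,000/√2, so w ≈ 564.1 mm; long side = w√2 ≈ 797.7 mm.

564 × 798 mm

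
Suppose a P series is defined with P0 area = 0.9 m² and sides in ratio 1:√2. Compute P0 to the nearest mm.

798 × 1128 mm

Let the short side be w mm. Then w · w√2 = 0.9 m² = 900,000 mm².
w² = 900,000/√2, so w ≈ 797.7 mm; long side = w√2 ≈ 1128.2 mm.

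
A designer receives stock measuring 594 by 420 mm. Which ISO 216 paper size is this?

A2 (420 × 594 mm)

Aspect ratio 594/420 ≈ 1.414 — close to the ISO √2 ≈ 1.414.
In the A-series (A0 area = 1 m²): A2 = 420 × 594 mm.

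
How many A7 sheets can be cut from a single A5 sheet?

A5 = 148 × 210 mm; A7 = 74 × 105 mm.
Each halving step doubles the count; 2 steps from A5 to A7.
2^2 = 4.

4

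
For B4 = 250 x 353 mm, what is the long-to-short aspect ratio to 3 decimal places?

353 / 250 = 1.412
ISO 216 targets √2 ≈ 1.414; the -0.002 deviation is from mm rounding.

1.412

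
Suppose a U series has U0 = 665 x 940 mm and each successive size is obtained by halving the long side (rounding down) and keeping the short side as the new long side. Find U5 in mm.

117 × 166 mm

U1 = 470 × 665 mm (from U0 by 1 halving).
U2: ⌊665/2⌋ × 470 = 332 × 470 mm
U3: ⌊470/2⌋ × 332 = 235 × 332 mm
U4: ⌊332/2⌋ × 235 = 166 × 235 mm
U5: ⌊235/2⌋ × 166 = 117 × 166 mm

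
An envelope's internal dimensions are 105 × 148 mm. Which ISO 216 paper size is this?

A6 (105 × 148 mm)

Aspect ratio 148/105 ≈ 1.410 — close to the ISO √2 ≈ 1.414.
In the A-series (A0 area = 1 m²): A6 = 105 × 148 mm.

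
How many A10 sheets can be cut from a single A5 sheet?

A5 = 148 × 210 mm; A10 = 26 × 37 mm.
Each halving step doubles the count; 5 steps from A5 to A10.
2^5 = 32.

32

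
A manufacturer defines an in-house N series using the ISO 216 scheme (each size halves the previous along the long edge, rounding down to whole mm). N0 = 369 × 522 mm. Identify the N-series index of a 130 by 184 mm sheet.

N0: 369 × 522 mm
N1: 261 × 369 mm
N2: 184 × 261 mm
N3: 130 × 184 mm
N4: 92 × 130 mm
→ matches N3.

N3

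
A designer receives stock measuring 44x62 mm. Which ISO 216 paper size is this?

B9 (44 × 62 mm)

Aspect ratio 62/44 ≈ 1.409 — close to the ISO √2 ≈ 1.414.
In the B-series (B0 = 1000 × 1414 mm): B9 = 44 × 62 mm.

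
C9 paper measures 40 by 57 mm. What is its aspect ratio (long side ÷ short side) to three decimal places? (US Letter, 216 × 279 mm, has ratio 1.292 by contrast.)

57 / 40 = 1.425
ISO 216 targets √2 ≈ 1.414; the +0.011 deviation is from mm rounding.

1.425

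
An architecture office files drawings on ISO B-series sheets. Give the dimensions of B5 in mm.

B0 = 1000 × 1414 mm (B0 has a 1000 mm short side, aspect 1:√2).
B1: ⌊1414/2⌋ × 1000 = 707 × 1000 mm
B2: ⌊1000/2⌋ × 707 = 500 × 707 mm
B3: ⌊707/2⌋ × 500 = 353 × 500 mm
B4: ⌊500/2⌋ × 353 = 250 × 353 mm
B5: ⌊353/2⌋ × 250 = 176 × 250 mm

176 × 250 mm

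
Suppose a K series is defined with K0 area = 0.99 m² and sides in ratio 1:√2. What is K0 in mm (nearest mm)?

837 × 1183 mm

Let the short side be w mm. Then w · w√2 = 0.99 m² = 990,000 mm².
w² = 990,000/√2, so w ≈ 836.7 mm; long side = w√2 ≈ 1183.2 mm.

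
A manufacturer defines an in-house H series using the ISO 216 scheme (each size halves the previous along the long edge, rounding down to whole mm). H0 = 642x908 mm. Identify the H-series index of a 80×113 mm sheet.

H0: 642 × 908 mm
H1: 454 × 642 mm
H2: 321 × 454 mm
H3: 227 × 321 mm
H4: 160 × 227 mm
H5: 113 × 160 mm
H6: 80 × 113 mm
H7: 56 × 80 mm
→ matches H6.

H6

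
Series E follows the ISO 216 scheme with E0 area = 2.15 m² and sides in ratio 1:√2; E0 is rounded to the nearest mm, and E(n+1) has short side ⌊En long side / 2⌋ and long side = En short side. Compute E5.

Let E0's short side be w mm. w · w√2 = 2.15 m² = 2,150,000 mm², so w ≈ 1233.0 mm and w√2 ≈ 1743.7 mm → E0 = 1233 × 1744 mm.
E1: ⌊1744/2⌋ × 1233 = 872 × 1233 mm
E2: ⌊1233/2⌋ × 872 = 616 × 872 mm
E3: ⌊872/2⌋ × 616 = 436 × 616 mm
E4: ⌊616/2⌋ × 436 = 308 × 436 mm
E5: ⌊436/2⌋ × 308 = 218 × 308 mm

218 × 308 mm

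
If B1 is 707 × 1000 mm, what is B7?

B2: ⌊1000/2⌋ × 707 = 500 × 707 mm
B3: ⌊707/2⌋ × 500 = 353 × 500 mm
B4: ⌊500/2⌋ × 353 = 250 × 353 mm
B5: ⌊353/2⌋ × 250 = 176 × 250 mm
B6: ⌊250/2⌋ × 176 = 125 × 176 mm
B7: ⌊176/2⌋ × 125 = 88 × 125 mm

88 × 125 mm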